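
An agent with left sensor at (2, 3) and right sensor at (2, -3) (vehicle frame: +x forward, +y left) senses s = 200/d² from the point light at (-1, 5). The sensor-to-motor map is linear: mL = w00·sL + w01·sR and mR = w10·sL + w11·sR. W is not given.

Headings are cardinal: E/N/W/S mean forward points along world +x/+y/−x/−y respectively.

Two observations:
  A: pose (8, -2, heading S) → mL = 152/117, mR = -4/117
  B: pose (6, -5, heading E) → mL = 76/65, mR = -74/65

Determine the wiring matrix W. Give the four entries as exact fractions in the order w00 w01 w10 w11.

obs A: pose=(8,-2,S) → sL=8/9, sR=200/117, mL=152/117, mR=-4/117
obs B: pose=(6,-5,E) → sL=20/13, sR=4/5, mL=76/65, mR=-74/65
sensor matrix S = [[8/9, 200/117], [20/13, 4/5]]; det S = -4864/2535
solve [mL_A; mL_B] = S·[w00; w01] and [mR_A; mR_B] = S·[w10; w11]:
  w00 = 1/2, w01 = 1/2, w10 = -1, w11 = 1/2

1/2 1/2 -1 1/2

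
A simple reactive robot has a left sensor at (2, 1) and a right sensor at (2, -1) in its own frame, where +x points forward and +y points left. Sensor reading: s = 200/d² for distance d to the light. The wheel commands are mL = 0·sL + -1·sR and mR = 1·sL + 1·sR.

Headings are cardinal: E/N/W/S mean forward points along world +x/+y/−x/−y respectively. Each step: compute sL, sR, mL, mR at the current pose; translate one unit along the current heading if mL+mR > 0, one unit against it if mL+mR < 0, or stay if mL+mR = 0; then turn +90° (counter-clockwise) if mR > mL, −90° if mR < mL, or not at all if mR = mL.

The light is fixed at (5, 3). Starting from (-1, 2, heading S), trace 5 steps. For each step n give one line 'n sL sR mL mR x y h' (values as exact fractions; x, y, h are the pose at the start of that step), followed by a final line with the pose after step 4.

0 100/17 100/29 -100/29 4600/493 -1 2 S
1 200/17 8 -8 336/17 -1 1 E
2 50/9 25/2 -25/2 325/18 0 1 N
3 200/53 200/49 -200/49 20400/2597 0 2 W
4 100/17 100/29 -100/29 4600/493 -1 2 S
final -1 1 E

n=0: pose=(-1,2,S); sL=100/17, sR=100/29; mL=-100/29, mR=4600/493; mL+mR=100/17 → advance +1; mR−mL=6300/493 → turn +1·90°
n=1: pose=(-1,1,E); sL=200/17, sR=8; mL=-8, mR=336/17; mL+mR=200/17 → advance +1; mR−mL=472/17 → turn +1·90°
n=2: pose=(0,1,N); sL=50/9, sR=25/2; mL=-25/2, mR=325/18; mL+mR=50/9 → advance +1; mR−mL=275/9 → turn +1·90°
n=3: pose=(0,2,W); sL=200/53, sR=200/49; mL=-200/49, mR=20400/2597; mL+mR=200/53 → advance +1; mR−mL=31000/2597 → turn +1·90°
n=4: pose=(-1,2,S); sL=100/17, sR=100/29; mL=-100/29, mR=4600/493; mL+mR=100/17 → advance +1; mR−mL=6300/493 → turn +1·90°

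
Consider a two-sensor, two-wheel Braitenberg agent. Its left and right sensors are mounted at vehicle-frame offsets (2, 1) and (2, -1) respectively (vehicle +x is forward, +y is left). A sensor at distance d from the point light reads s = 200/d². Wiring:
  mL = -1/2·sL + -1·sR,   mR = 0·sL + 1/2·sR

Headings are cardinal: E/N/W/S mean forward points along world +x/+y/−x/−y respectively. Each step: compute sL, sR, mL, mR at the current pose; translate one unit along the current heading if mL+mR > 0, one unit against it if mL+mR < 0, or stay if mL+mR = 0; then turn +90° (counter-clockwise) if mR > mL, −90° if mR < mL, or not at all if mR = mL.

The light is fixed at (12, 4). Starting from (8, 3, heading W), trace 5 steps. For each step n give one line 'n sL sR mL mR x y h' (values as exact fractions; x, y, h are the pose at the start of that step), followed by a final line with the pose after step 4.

0 5 50/9 -145/18 25/9 8 3 W
1 200/13 8 -204/13 4 9 3 S
2 100 100 -150 50 9 4 E
3 200/29 200/13 -7100/377 100/13 8 4 N
4 5 50/9 -145/18 25/9 8 3 W
final 9 3 S

n=0: pose=(8,3,W); sL=5, sR=50/9; mL=-145/18, mR=25/9; mL+mR=-95/18 → advance -1; mR−mL=65/6 → turn +1·90°
n=1: pose=(9,3,S); sL=200/13, sR=8; mL=-204/13, mR=4; mL+mR=-152/13 → advance -1; mR−mL=256/13 → turn +1·90°
n=2: pose=(9,4,E); sL=100, sR=100; mL=-150, mR=50; mL+mR=-100 → advance -1; mR−mL=200 → turn +1·90°
n=3: pose=(8,4,N); sL=200/29, sR=200/13; mL=-7100/377, mR=100/13; mL+mR=-4200/377 → advance -1; mR−mL=10000/377 → turn +1·90°
n=4: pose=(8,3,W); sL=5, sR=50/9; mL=-145/18, mR=25/9; mL+mR=-95/18 → advance -1; mR−mL=65/6 → turn +1·90°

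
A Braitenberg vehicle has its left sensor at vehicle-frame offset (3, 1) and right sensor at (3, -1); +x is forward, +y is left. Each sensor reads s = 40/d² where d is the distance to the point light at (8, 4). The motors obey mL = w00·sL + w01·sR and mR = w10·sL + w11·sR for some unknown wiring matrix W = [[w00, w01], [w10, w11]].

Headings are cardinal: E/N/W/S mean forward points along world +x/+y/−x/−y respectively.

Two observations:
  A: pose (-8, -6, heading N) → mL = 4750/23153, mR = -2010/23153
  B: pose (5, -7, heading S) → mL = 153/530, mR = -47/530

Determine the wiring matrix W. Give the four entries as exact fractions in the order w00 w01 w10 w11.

obs A: pose=(-8,-6,N) → sL=20/169, sR=20/137, mL=4750/23153, mR=-2010/23153
obs B: pose=(5,-7,S) → sL=1/5, sR=10/53, mL=153/530, mR=-47/530
sensor matrix S = [[20/169, 20/137], [1/5, 10/53]]; det S = -8428/1227109
solve [mL_A; mL_B] = S·[w00; w01] and [mR_A; mR_B] = S·[w10; w11]:
  w00 = 1/2, w01 = 1, w10 = 1/2, w11 = -1

1/2 1 1/2 -1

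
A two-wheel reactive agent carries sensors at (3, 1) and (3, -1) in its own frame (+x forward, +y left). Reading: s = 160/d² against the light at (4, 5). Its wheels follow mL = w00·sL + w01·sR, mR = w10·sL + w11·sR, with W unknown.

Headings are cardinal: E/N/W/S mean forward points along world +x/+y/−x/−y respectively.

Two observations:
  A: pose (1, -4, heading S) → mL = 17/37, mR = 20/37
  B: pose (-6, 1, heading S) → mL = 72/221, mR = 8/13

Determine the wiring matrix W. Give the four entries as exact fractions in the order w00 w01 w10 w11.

-1/2 1 1/2 0

obs A: pose=(1,-4,S) → sL=40/37, sR=1, mL=17/37, mR=20/37
obs B: pose=(-6,1,S) → sL=16/13, sR=16/17, mL=72/221, mR=8/13
sensor matrix S = [[40/37, 1], [16/13, 16/17]]; det S = -1744/8177
solve [mL_A; mL_B] = S·[w00; w01] and [mR_A; mR_B] = S·[w10; w11]:
  w00 = -1/2, w01 = 1, w10 = 1/2, w11 = 0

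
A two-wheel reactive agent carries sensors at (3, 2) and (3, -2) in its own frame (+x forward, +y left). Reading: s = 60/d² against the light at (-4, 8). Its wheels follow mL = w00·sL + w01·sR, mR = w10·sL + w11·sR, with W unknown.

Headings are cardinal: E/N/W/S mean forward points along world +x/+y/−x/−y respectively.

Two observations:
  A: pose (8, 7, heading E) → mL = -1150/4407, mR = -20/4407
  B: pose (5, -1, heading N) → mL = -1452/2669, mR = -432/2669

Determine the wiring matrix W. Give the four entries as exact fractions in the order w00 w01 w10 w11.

-1/2 -1/2 -1/2 1/2

obs A: pose=(8,7,E) → sL=30/113, sR=10/39, mL=-1150/4407, mR=-20/4407
obs B: pose=(5,-1,N) → sL=12/17, sR=60/157, mL=-1452/2669, mR=-432/2669
sensor matrix S = [[30/113, 10/39], [12/17, 60/157]]; det S = -311840/3920761
solve [mL_A; mL_B] = S·[w00; w01] and [mR_A; mR_B] = S·[w10; w11]:
  w00 = -1/2, w01 = -1/2, w10 = -1/2, w11 = 1/2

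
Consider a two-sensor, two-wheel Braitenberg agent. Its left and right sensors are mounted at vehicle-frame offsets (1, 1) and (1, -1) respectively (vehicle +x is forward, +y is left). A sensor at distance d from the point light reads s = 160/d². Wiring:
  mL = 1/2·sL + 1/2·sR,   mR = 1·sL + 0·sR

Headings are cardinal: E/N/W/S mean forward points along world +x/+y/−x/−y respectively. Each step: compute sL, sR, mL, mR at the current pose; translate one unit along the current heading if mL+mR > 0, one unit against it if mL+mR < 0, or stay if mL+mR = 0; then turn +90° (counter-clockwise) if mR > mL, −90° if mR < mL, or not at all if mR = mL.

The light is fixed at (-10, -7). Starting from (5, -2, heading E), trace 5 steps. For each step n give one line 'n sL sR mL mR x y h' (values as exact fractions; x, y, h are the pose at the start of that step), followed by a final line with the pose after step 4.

0 40/73 10/17 705/1241 40/73 5 -2 E
1 32/61 160/241 8736/14701 32/61 6 -2 S
2 80/117 16/25 1936/2925 80/117 6 -3 W
3 32/53 32/41 1504/2173 32/53 5 -3 S
4 4/5 40/53 206/265 4/5 5 -4 W
final 4 -4 S

n=0: pose=(5,-2,E); sL=40/73, sR=10/17; mL=705/1241, mR=40/73; mL+mR=1385/1241 → advance +1; mR−mL=-25/1241 → turn -1·90°
n=1: pose=(6,-2,S); sL=32/61, sR=160/241; mL=8736/14701, mR=32/61; mL+mR=16448/14701 → advance +1; mR−mL=-1024/14701 → turn -1·90°
n=2: pose=(6,-3,W); sL=80/117, sR=16/25; mL=1936/2925, mR=80/117; mL+mR=1312/975 → advance +1; mR−mL=64/2925 → turn +1·90°
n=3: pose=(5,-3,S); sL=32/53, sR=32/41; mL=1504/2173, mR=32/53; mL+mR=2816/2173 → advance +1; mR−mL=-192/2173 → turn -1·90°
n=4: pose=(5,-4,W); sL=4/5, sR=40/53; mL=206/265, mR=4/5; mL+mR=418/265 → advance +1; mR−mL=6/265 → turn +1·90°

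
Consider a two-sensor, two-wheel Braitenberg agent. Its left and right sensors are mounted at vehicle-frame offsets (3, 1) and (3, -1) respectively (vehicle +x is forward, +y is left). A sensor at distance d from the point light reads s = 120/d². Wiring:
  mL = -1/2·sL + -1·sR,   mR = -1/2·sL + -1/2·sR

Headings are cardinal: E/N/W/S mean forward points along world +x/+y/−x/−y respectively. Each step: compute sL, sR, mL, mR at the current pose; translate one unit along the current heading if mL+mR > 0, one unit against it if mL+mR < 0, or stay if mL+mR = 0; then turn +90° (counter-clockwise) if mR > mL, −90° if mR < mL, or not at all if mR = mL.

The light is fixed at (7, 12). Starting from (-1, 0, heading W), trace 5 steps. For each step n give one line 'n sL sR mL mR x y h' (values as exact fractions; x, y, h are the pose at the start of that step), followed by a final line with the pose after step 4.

n=0: pose=(-1,0,W); sL=12/29, sR=60/121; mL=-2466/3509, mR=-1596/3509; mL+mR=-4062/3509 → advance -1; mR−mL=30/121 → turn +1·90°
n=1: pose=(0,0,S); sL=40/87, sR=120/289; mL=-16220/25143, mR=-11000/25143; mL+mR=-27220/25143 → advance -1; mR−mL=60/289 → turn +1·90°
n=2: pose=(0,1,E); sL=30/29, sR=3/4; mL=-147/116, mR=-207/232; mL+mR=-501/232 → advance -1; mR−mL=3/8 → turn +1·90°
n=3: pose=(-1,1,N); sL=24/29, sR=120/113; mL=-4836/3277, mR=-3096/3277; mL+mR=-7932/3277 → advance -1; mR−mL=60/113 → turn +1·90°
n=4: pose=(-1,0,W); sL=12/29, sR=60/121; mL=-2466/3509, mR=-1596/3509; mL+mR=-4062/3509 → advance -1; mR−mL=30/121 → turn +1·90°

0 12/29 60/121 -2466/3509 -1596/3509 -1 0 W
1 40/87 120/289 -16220/25143 -11000/25143 0 0 S
2 30/29 3/4 -147/116 -207/232 0 1 E
3 24/29 120/113 -4836/3277 -3096/3277 -1 1 N
4 12/29 60/121 -2466/3509 -1596/3509 -1 0 W
final 0 0 S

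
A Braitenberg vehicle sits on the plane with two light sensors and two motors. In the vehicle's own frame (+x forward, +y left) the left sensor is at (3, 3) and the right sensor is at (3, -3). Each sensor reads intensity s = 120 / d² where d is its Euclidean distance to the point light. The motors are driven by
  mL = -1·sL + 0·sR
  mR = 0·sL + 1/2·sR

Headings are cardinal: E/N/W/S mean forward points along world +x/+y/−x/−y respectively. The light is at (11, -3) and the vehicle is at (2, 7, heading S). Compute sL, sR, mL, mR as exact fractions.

left sensor world pos  = (5, 4); dL² = 85
right sensor world pos = (-1, 4); dR² = 193
sL = 120/85 = 24/17
sR = 120/193 = 120/193
mL = -1·sL + 0·sR = -24/17
mR = 0·sL + 1/2·sR = 60/193

24/17 120/193 -24/17 60/193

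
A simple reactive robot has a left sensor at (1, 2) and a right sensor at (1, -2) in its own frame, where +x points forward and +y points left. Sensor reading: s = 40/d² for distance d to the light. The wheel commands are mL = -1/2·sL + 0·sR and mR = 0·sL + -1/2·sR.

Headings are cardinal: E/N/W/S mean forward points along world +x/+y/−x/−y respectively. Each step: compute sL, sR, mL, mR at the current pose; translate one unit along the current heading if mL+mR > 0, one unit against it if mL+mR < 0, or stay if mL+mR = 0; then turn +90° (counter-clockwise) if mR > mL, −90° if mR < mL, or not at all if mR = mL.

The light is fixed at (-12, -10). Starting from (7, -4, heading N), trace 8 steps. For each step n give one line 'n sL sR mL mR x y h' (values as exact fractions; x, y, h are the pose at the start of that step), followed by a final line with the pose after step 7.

0 20/169 4/49 -10/169 -2/49 7 -4 N
1 40/333 40/373 -20/333 -20/373 7 -5 W
2 2/25 2/17 -1/25 -1/17 8 -5 S
3 40/377 8/85 -20/377 -4/85 8 -4 W
4 20/277 20/193 -10/277 -10/193 9 -4 S
5 8/85 40/481 -4/85 -20/481 9 -3 W
6 10/153 10/109 -5/153 -5/109 10 -3 S
7 40/477 40/541 -20/477 -20/541 10 -2 W
final 11 -2 S

n=0: pose=(7,-4,N); sL=20/169, sR=4/49; mL=-10/169, mR=-2/49; mL+mR=-828/8281 → advance -1; mR−mL=152/8281 → turn +1·90°
n=1: pose=(7,-5,W); sL=40/333, sR=40/373; mL=-20/333, mR=-20/373; mL+mR=-14120/124209 → advance -1; mR−mL=800/124209 → turn +1·90°
n=2: pose=(8,-5,S); sL=2/25, sR=2/17; mL=-1/25, mR=-1/17; mL+mR=-42/425 → advance -1; mR−mL=-8/425 → turn -1·90°
n=3: pose=(8,-4,W); sL=40/377, sR=8/85; mL=-20/377, mR=-4/85; mL+mR=-3208/32045 → advance -1; mR−mL=192/32045 → turn +1·90°
n=4: pose=(9,-4,S); sL=20/277, sR=20/193; mL=-10/277, mR=-10/193; mL+mR=-4700/53461 → advance -1; mR−mL=-840/53461 → turn -1·90°
n=5: pose=(9,-3,W); sL=8/85, sR=40/481; mL=-4/85, mR=-20/481; mL+mR=-3624/40885 → advance -1; mR−mL=224/40885 → turn +1·90°
n=6: pose=(10,-3,S); sL=10/153, sR=10/109; mL=-5/153, mR=-5/109; mL+mR=-1310/16677 → advance -1; mR−mL=-220/16677 → turn -1·90°
n=7: pose=(10,-2,W); sL=40/477, sR=40/541; mL=-20/477, mR=-20/541; mL+mR=-20360/258057 → advance -1; mR−mL=1280/258057 → turn +1·90°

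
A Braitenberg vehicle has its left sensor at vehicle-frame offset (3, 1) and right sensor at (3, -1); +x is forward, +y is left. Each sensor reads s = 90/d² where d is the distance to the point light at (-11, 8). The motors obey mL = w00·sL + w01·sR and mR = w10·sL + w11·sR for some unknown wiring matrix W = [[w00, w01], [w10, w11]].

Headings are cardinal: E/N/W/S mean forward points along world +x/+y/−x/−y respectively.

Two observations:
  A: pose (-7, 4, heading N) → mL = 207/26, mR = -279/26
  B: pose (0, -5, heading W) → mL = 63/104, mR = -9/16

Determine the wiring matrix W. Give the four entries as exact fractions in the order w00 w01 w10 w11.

obs A: pose=(-7,4,N) → sL=9, sR=45/13, mL=207/26, mR=-279/26
obs B: pose=(0,-5,W) → sL=9/26, sR=45/104, mL=63/104, mR=-9/16
sensor matrix S = [[9, 45/13], [9/26, 45/104]]; det S = 3645/1352
solve [mL_A; mL_B] = S·[w00; w01] and [mR_A; mR_B] = S·[w10; w11]:
  w00 = 1/2, w01 = 1, w10 = -1, w11 = -1/2

1/2 1 -1 -1/2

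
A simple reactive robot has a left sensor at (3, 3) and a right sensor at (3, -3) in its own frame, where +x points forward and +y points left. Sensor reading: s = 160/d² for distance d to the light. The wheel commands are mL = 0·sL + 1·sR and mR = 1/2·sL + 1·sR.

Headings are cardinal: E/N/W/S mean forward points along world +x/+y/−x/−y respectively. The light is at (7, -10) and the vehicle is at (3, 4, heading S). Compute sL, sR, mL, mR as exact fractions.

80/61 16/17 16/17 1656/1037

left sensor world pos  = (6, 1); dL² = 122
right sensor world pos = (0, 1); dR² = 170
sL = 160/122 = 80/61
sR = 160/170 = 16/17
mL = 0·sL + 1·sR = 16/17
mR = 1/2·sL + 1·sR = 1656/1037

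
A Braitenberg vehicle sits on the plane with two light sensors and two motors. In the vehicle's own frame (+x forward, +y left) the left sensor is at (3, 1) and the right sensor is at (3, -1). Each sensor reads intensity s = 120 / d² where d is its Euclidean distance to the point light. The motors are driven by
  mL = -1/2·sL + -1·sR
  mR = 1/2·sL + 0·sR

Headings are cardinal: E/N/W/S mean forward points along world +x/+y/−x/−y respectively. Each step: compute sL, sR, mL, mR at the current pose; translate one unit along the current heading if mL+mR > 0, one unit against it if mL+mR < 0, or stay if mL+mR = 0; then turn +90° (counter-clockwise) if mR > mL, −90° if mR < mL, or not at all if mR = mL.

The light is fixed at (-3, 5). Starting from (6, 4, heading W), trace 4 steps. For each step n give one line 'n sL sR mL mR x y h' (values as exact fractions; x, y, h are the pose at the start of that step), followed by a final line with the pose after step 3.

0 3 10/3 -29/6 3/2 6 4 W
1 120/137 120/97 -22260/13289 60/137 7 4 S
2 12/17 12/17 -18/17 6/17 7 5 E
3 120/73 120/109 -15300/7957 60/73 6 5 N
final 6 4 W

n=0: pose=(6,4,W); sL=3, sR=10/3; mL=-29/6, mR=3/2; mL+mR=-10/3 → advance -1; mR−mL=19/3 → turn +1·90°
n=1: pose=(7,4,S); sL=120/137, sR=120/97; mL=-22260/13289, mR=60/137; mL+mR=-120/97 → advance -1; mR−mL=28080/13289 → turn +1·90°
n=2: pose=(7,5,E); sL=12/17, sR=12/17; mL=-18/17, mR=6/17; mL+mR=-12/17 → advance -1; mR−mL=24/17 → turn +1·90°
n=3: pose=(6,5,N); sL=120/73, sR=120/109; mL=-15300/7957, mR=60/73; mL+mR=-120/109 → advance -1; mR−mL=21840/7957 → turn +1·90°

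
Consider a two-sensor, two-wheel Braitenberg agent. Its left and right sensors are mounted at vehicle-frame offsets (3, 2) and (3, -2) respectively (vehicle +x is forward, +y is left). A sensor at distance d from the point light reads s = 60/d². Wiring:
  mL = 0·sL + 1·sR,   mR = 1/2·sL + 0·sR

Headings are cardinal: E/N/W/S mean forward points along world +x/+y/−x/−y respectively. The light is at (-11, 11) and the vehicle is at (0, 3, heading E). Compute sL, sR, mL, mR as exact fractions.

left sensor world pos  = (3, 5); dL² = 232
right sensor world pos = (3, 1); dR² = 296
sL = 60/232 = 15/58
sR = 60/296 = 15/74
mL = 0·sL + 1·sR = 15/74
mR = 1/2·sL + 0·sR = 15/116

15/58 15/74 15/74 15/116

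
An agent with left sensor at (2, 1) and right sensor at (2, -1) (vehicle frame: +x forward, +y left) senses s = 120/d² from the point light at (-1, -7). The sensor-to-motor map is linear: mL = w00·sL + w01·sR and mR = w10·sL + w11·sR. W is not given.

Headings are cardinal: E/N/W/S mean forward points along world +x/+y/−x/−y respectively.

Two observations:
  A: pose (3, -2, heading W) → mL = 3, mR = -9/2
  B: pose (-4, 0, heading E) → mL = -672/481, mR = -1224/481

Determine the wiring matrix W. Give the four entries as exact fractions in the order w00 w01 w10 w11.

1 -1 -1/2 -1/2

obs A: pose=(3,-2,W) → sL=6, sR=3, mL=3, mR=-9/2
obs B: pose=(-4,0,E) → sL=24/13, sR=120/37, mL=-672/481, mR=-1224/481
sensor matrix S = [[6, 3], [24/13, 120/37]]; det S = 6696/481
solve [mL_A; mL_B] = S·[w00; w01] and [mR_A; mR_B] = S·[w10; w11]:
  w00 = 1, w01 = -1, w10 = -1/2, w11 = -1/2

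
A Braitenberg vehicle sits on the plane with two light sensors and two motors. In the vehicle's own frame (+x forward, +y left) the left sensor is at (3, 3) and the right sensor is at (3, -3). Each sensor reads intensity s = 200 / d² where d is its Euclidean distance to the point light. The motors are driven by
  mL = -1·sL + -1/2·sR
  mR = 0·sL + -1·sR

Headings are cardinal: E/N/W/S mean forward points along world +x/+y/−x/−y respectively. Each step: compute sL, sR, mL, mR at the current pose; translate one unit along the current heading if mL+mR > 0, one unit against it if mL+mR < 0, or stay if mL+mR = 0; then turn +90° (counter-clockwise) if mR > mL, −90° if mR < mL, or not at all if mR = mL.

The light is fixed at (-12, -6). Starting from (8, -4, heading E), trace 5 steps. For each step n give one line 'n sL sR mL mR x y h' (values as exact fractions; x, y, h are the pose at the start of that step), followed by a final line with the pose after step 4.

0 100/277 20/53 -8070/14681 -20/53 8 -4 E
1 200/281 200/509 -129900/143029 -200/509 7 -4 N
2 10/13 25/34 -1005/884 -25/34 7 -5 W
3 200/533 200/293 -111900/156169 -200/293 8 -5 S
4 100/277 20/53 -8070/14681 -20/53 8 -4 E
final 7 -4 N

n=0: pose=(8,-4,E); sL=100/277, sR=20/53; mL=-8070/14681, mR=-20/53; mL+mR=-13610/14681 → advance -1; mR−mL=2530/14681 → turn +1·90°
n=1: pose=(7,-4,N); sL=200/281, sR=200/509; mL=-129900/143029, mR=-200/509; mL+mR=-186100/143029 → advance -1; mR−mL=73700/143029 → turn +1·90°
n=2: pose=(7,-5,W); sL=10/13, sR=25/34; mL=-1005/884, mR=-25/34; mL+mR=-1655/884 → advance -1; mR−mL=355/884 → turn +1·90°
n=3: pose=(8,-5,S); sL=200/533, sR=200/293; mL=-111900/156169, mR=-200/293; mL+mR=-218500/156169 → advance -1; mR−mL=5300/156169 → turn +1·90°
n=4: pose=(8,-4,E); sL=100/277, sR=20/53; mL=-8070/14681, mR=-20/53; mL+mR=-13610/14681 → advance -1; mR−mL=2530/14681 → turn +1·90°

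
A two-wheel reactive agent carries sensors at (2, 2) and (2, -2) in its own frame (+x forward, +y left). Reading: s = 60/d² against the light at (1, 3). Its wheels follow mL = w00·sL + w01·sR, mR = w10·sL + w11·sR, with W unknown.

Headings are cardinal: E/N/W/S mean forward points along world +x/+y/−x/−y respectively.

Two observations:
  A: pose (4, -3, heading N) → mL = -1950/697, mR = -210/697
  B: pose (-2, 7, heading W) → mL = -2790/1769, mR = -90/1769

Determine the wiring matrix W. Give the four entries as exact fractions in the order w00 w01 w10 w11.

obs A: pose=(4,-3,N) → sL=60/17, sR=60/41, mL=-1950/697, mR=-210/697
obs B: pose=(-2,7,W) → sL=60/29, sR=60/61, mL=-2790/1769, mR=-90/1769
sensor matrix S = [[60/17, 60/41], [60/29, 60/61]]; det S = 547200/1232993
solve [mL_A; mL_B] = S·[w00; w01] and [mR_A; mR_B] = S·[w10; w11]:
  w00 = -1, w01 = 1/2, w10 = -1/2, w11 = 1

-1 1/2 -1/2 1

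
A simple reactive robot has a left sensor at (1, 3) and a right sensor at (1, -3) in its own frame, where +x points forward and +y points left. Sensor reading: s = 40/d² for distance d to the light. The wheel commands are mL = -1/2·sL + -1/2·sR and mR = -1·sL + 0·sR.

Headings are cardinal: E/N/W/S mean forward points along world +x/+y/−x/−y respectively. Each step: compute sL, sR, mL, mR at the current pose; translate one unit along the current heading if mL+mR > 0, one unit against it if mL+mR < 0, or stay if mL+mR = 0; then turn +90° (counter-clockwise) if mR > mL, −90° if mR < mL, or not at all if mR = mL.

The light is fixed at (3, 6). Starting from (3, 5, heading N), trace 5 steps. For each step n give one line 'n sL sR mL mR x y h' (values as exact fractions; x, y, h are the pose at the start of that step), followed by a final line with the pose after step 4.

0 40/9 40/9 -40/9 -40/9 3 5 N
1 4 4 -4 -4 3 4 N
2 40/13 40/13 -40/13 -40/13 3 3 N
3 20/9 20/9 -20/9 -20/9 3 2 N
4 8/5 8/5 -8/5 -8/5 3 1 N
final 3 0 N

n=0: pose=(3,5,N); sL=40/9, sR=40/9; mL=-40/9, mR=-40/9; mL+mR=-80/9 → advance -1; mR−mL=0 → turn +0·90°
n=1: pose=(3,4,N); sL=4, sR=4; mL=-4, mR=-4; mL+mR=-8 → advance -1; mR−mL=0 → turn +0·90°
n=2: pose=(3,3,N); sL=40/13, sR=40/13; mL=-40/13, mR=-40/13; mL+mR=-80/13 → advance -1; mR−mL=0 → turn +0·90°
n=3: pose=(3,2,N); sL=20/9, sR=20/9; mL=-20/9, mR=-20/9; mL+mR=-40/9 → advance -1; mR−mL=0 → turn +0·90°
n=4: pose=(3,1,N); sL=8/5, sR=8/5; mL=-8/5, mR=-8/5; mL+mR=-16/5 → advance -1; mR−mL=0 → turn +0·90°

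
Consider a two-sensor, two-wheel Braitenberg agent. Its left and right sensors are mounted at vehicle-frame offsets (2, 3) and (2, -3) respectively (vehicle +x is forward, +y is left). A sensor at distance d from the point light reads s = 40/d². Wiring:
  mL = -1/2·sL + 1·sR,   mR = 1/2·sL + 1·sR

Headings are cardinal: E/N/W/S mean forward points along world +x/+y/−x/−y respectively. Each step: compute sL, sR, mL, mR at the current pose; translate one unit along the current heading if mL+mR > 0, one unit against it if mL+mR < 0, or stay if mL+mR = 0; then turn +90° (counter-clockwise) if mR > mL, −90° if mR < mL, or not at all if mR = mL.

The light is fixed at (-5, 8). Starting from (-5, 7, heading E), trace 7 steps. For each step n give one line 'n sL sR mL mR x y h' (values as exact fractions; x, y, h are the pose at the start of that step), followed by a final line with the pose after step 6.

0 5 2 -1/2 9/2 -5 7 E
1 8 40/17 -28/17 108/17 -4 7 N
2 4 4 2 6 -4 8 W
3 40/13 40/13 20/13 60/13 -5 8 S
4 5 2 -1/2 9/2 -5 7 E
5 8 40/17 -28/17 108/17 -4 7 N
6 4 4 2 6 -4 8 W
final -5 8 S

n=0: pose=(-5,7,E); sL=5, sR=2; mL=-1/2, mR=9/2; mL+mR=4 → advance +1; mR−mL=5 → turn +1·90°
n=1: pose=(-4,7,N); sL=8, sR=40/17; mL=-28/17, mR=108/17; mL+mR=80/17 → advance +1; mR−mL=8 → turn +1·90°
n=2: pose=(-4,8,W); sL=4, sR=4; mL=2, mR=6; mL+mR=8 → advance +1; mR−mL=4 → turn +1·90°
n=3: pose=(-5,8,S); sL=40/13, sR=40/13; mL=20/13, mR=60/13; mL+mR=80/13 → advance +1; mR−mL=40/13 → turn +1·90°
n=4: pose=(-5,7,E); sL=5, sR=2; mL=-1/2, mR=9/2; mL+mR=4 → advance +1; mR−mL=5 → turn +1·90°
n=5: pose=(-4,7,N); sL=8, sR=40/17; mL=-28/17, mR=108/17; mL+mR=80/17 → advance +1; mR−mL=8 → turn +1·90°
n=6: pose=(-4,8,W); sL=4, sR=4; mL=2, mR=6; mL+mR=8 → advance +1; mR−mL=4 → turn +1·90°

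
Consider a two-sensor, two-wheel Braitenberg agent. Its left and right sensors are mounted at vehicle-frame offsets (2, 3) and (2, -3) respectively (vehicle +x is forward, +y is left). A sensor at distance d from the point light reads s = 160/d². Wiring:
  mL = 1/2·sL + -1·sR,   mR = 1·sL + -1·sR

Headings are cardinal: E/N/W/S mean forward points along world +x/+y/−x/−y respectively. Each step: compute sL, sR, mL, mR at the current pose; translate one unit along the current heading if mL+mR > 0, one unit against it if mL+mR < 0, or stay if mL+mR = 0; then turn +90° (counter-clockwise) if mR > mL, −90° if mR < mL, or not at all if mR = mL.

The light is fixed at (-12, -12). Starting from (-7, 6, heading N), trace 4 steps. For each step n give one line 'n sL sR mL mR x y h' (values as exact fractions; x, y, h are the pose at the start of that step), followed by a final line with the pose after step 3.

n=0: pose=(-7,6,N); sL=40/101, sR=10/29; mL=-430/2929, mR=150/2929; mL+mR=-280/2929 → advance -1; mR−mL=20/101 → turn +1·90°
n=1: pose=(-7,5,W); sL=32/41, sR=160/409; mL=-16/16769, mR=6528/16769; mL+mR=6512/16769 → advance +1; mR−mL=16/41 → turn +1·90°
n=2: pose=(-8,5,S); sL=80/137, sR=80/113; mL=-6440/15481, mR=-1920/15481; mL+mR=-8360/15481 → advance -1; mR−mL=40/137 → turn +1·90°
n=3: pose=(-8,6,E); sL=160/477, sR=160/261; mL=-6160/13833, mR=-1280/4611; mL+mR=-10000/13833 → advance -1; mR−mL=80/477 → turn +1·90°

0 40/101 10/29 -430/2929 150/2929 -7 6 N
1 32/41 160/409 -16/16769 6528/16769 -7 5 W
2 80/137 80/113 -6440/15481 -1920/15481 -8 5 S
3 160/477 160/261 -6160/13833 -1280/4611 -8 6 E
final -9 6 N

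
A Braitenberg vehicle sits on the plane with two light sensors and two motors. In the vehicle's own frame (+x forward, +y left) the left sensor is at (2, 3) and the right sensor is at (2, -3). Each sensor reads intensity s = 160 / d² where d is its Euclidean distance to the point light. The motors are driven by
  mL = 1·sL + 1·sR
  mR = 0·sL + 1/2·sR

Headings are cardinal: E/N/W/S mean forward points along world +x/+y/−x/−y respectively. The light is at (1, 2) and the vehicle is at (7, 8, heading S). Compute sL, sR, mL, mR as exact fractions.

left sensor world pos  = (10, 6); dL² = 97
right sensor world pos = (4, 6); dR² = 25
sL = 160/97 = 160/97
sR = 160/25 = 32/5
mL = 1·sL + 1·sR = 3904/485
mR = 0·sL + 1/2·sR = 16/5

160/97 32/5 3904/485 16/5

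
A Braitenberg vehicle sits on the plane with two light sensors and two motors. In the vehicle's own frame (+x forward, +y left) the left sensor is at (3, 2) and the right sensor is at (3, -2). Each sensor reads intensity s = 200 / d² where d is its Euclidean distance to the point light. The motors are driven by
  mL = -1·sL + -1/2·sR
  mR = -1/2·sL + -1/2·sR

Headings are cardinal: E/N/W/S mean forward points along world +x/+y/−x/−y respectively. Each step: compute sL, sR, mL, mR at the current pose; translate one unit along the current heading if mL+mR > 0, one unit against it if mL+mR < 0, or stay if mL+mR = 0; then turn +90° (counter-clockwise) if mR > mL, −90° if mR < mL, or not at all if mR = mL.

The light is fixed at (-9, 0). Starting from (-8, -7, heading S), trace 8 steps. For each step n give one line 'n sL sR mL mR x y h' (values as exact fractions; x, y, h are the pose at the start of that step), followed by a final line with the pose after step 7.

n=0: pose=(-8,-7,S); sL=200/109, sR=200/101; mL=-31100/11009, mR=-21000/11009; mL+mR=-52100/11009 → advance -1; mR−mL=100/109 → turn +1·90°
n=1: pose=(-8,-6,E); sL=25/4, sR=5/2; mL=-15/2, mR=-35/8; mL+mR=-95/8 → advance -1; mR−mL=25/8 → turn +1·90°
n=2: pose=(-9,-6,N); sL=200/13, sR=200/13; mL=-300/13, mR=-200/13; mL+mR=-500/13 → advance -1; mR−mL=100/13 → turn +1·90°
n=3: pose=(-9,-7,W); sL=20/9, sR=100/17; mL=-790/153, mR=-620/153; mL+mR=-470/51 → advance -1; mR−mL=10/9 → turn +1·90°
n=4: pose=(-8,-7,S); sL=200/109, sR=200/101; mL=-31100/11009, mR=-21000/11009; mL+mR=-52100/11009 → advance -1; mR−mL=100/109 → turn +1·90°
n=5: pose=(-8,-6,E); sL=25/4, sR=5/2; mL=-15/2, mR=-35/8; mL+mR=-95/8 → advance -1; mR−mL=25/8 → turn +1·90°
n=6: pose=(-9,-6,N); sL=200/13, sR=200/13; mL=-300/13, mR=-200/13; mL+mR=-500/13 → advance -1; mR−mL=100/13 → turn +1·90°
n=7: pose=(-9,-7,W); sL=20/9, sR=100/17; mL=-790/153, mR=-620/153; mL+mR=-470/51 → advance -1; mR−mL=10/9 → turn +1·90°

0 200/109 200/101 -31100/11009 -21000/11009 -8 -7 S
1 25/4 5/2 -15/2 -35/8 -8 -6 E
2 200/13 200/13 -300/13 -200/13 -9 -6 N
3 20/9 100/17 -790/153 -620/153 -9 -7 W
4 200/109 200/101 -31100/11009 -21000/11009 -8 -7 S
5 25/4 5/2 -15/2 -35/8 -8 -6 E
6 200/13 200/13 -300/13 -200/13 -9 -6 N
7 20/9 100/17 -790/153 -620/153 -9 -7 W
final -8 -7 S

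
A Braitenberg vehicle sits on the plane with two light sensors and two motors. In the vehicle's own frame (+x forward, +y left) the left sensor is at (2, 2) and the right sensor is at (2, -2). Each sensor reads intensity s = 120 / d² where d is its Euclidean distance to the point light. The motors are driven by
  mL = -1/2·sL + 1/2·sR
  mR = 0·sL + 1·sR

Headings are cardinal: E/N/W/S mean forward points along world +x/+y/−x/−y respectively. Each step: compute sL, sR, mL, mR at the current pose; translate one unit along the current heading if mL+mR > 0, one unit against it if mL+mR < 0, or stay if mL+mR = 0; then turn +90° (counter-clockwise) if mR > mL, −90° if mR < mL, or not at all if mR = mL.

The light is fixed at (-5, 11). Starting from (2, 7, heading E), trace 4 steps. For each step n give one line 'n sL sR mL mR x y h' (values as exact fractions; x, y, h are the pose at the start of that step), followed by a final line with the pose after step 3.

n=0: pose=(2,7,E); sL=24/17, sR=40/39; mL=-128/663, mR=40/39; mL+mR=184/221 → advance +1; mR−mL=808/663 → turn +1·90°
n=1: pose=(3,7,N); sL=3, sR=15/13; mL=-12/13, mR=15/13; mL+mR=3/13 → advance +1; mR−mL=27/13 → turn +1·90°
n=2: pose=(3,8,W); sL=120/61, sR=120/37; mL=1440/2257, mR=120/37; mL+mR=8760/2257 → advance +1; mR−mL=5880/2257 → turn +1·90°
n=3: pose=(2,8,S); sL=60/53, sR=12/5; mL=168/265, mR=12/5; mL+mR=804/265 → advance +1; mR−mL=468/265 → turn +1·90°

0 24/17 40/39 -128/663 40/39 2 7 E
1 3 15/13 -12/13 15/13 3 7 N
2 120/61 120/37 1440/2257 120/37 3 8 W
3 60/53 12/5 168/265 12/5 2 8 S
final 2 7 E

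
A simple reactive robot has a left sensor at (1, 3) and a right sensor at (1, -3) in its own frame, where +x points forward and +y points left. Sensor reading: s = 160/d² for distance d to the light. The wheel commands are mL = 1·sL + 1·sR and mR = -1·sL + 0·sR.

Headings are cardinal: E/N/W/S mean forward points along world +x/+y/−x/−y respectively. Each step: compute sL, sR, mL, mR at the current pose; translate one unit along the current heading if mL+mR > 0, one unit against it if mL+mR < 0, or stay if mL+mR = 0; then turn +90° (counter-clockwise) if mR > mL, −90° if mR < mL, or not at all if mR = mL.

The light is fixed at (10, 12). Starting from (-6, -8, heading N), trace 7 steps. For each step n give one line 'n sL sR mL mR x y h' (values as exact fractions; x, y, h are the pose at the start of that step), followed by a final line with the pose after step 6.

n=0: pose=(-6,-8,N); sL=80/361, sR=16/53; mL=10016/19133, mR=-80/361; mL+mR=16/53 → advance +1; mR−mL=-14256/19133 → turn -1·90°
n=1: pose=(-6,-7,E); sL=160/481, sR=160/709; mL=190400/341029, mR=-160/481; mL+mR=160/709 → advance +1; mR−mL=-303840/341029 → turn -1·90°
n=2: pose=(-5,-7,S); sL=5/17, sR=40/181; mL=1585/3077, mR=-5/17; mL+mR=40/181 → advance +1; mR−mL=-2490/3077 → turn -1·90°
n=3: pose=(-5,-8,W); sL=32/157, sR=32/109; mL=8512/17113, mR=-32/157; mL+mR=32/109 → advance +1; mR−mL=-12000/17113 → turn -1·90°
n=4: pose=(-6,-8,N); sL=80/361, sR=16/53; mL=10016/19133, mR=-80/361; mL+mR=16/53 → advance +1; mR−mL=-14256/19133 → turn -1·90°
n=5: pose=(-6,-7,E); sL=160/481, sR=160/709; mL=190400/341029, mR=-160/481; mL+mR=160/709 → advance +1; mR−mL=-303840/341029 → turn -1·90°
n=6: pose=(-5,-7,S); sL=5/17, sR=40/181; mL=1585/3077, mR=-5/17; mL+mR=40/181 → advance +1; mR−mL=-2490/3077 → turn -1·90°

0 80/361 16/53 10016/19133 -80/361 -6 -8 N
1 160/481 160/709 190400/341029 -160/481 -6 -7 E
2 5/17 40/181 1585/3077 -5/17 -5 -7 S
3 32/157 32/109 8512/17113 -32/157 -5 -8 W
4 80/361 16/53 10016/19133 -80/361 -6 -8 N
5 160/481 160/709 190400/341029 -160/481 -6 -7 E
6 5/17 40/181 1585/3077 -5/17 -5 -7 S
final -5 -8 W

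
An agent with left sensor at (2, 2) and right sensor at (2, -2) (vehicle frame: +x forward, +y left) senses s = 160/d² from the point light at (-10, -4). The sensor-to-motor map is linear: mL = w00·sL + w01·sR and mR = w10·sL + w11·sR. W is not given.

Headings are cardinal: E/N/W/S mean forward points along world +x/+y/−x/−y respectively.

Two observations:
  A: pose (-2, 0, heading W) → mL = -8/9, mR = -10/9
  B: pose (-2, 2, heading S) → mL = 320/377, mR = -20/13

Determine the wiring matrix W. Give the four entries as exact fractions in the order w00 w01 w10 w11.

obs A: pose=(-2,0,W) → sL=4, sR=20/9, mL=-8/9, mR=-10/9
obs B: pose=(-2,2,S) → sL=40/29, sR=40/13, mL=320/377, mR=-20/13
sensor matrix S = [[4, 20/9], [40/29, 40/13]]; det S = 31360/3393
solve [mL_A; mL_B] = S·[w00; w01] and [mR_A; mR_B] = S·[w10; w11]:
  w00 = -1/2, w01 = 1/2, w10 = 0, w11 = -1/2

-1/2 1/2 0 -1/2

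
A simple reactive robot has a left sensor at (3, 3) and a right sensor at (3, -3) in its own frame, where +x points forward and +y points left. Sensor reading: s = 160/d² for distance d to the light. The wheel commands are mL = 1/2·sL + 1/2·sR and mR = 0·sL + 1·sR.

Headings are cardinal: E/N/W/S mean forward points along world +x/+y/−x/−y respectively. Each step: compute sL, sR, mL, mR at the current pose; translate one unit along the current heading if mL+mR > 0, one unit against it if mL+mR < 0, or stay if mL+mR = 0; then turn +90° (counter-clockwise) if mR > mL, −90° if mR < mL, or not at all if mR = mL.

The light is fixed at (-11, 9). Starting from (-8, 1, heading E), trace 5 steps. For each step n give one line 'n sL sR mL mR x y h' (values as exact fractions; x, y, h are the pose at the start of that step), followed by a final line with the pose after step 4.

n=0: pose=(-8,1,E); sL=160/61, sR=160/157; mL=17440/9577, mR=160/157; mL+mR=27200/9577 → advance +1; mR−mL=-7680/9577 → turn -1·90°
n=1: pose=(-7,1,S); sL=16/17, sR=80/61; mL=1168/1037, mR=80/61; mL+mR=2528/1037 → advance +1; mR−mL=192/1037 → turn +1·90°
n=2: pose=(-7,0,E); sL=32/17, sR=160/193; mL=4448/3281, mR=160/193; mL+mR=7168/3281 → advance +1; mR−mL=-1728/3281 → turn -1·90°
n=3: pose=(-6,0,S); sL=10/13, sR=40/37; mL=445/481, mR=40/37; mL+mR=965/481 → advance +1; mR−mL=75/481 → turn +1·90°
n=4: pose=(-6,-1,E); sL=160/113, sR=160/233; mL=27680/26329, mR=160/233; mL+mR=45760/26329 → advance +1; mR−mL=-9600/26329 → turn -1·90°

0 160/61 160/157 17440/9577 160/157 -8 1 E
1 16/17 80/61 1168/1037 80/61 -7 1 S
2 32/17 160/193 4448/3281 160/193 -7 0 E
3 10/13 40/37 445/481 40/37 -6 0 S
4 160/113 160/233 27680/26329 160/233 -6 -1 E
final -5 -1 S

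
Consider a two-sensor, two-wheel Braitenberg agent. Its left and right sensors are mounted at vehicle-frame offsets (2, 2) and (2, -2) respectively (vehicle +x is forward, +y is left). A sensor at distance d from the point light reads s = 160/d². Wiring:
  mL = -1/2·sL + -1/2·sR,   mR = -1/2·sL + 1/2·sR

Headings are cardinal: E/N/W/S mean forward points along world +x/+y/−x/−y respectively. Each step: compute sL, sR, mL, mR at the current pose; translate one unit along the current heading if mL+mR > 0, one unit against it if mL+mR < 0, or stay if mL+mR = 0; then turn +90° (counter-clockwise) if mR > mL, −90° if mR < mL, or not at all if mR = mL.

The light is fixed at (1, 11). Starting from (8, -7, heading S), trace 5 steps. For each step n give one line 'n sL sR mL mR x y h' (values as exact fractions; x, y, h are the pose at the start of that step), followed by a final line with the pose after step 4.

0 160/481 32/85 -14496/40885 896/40885 8 -7 S
1 80/153 80/221 -880/1989 -160/1989 8 -6 E
2 160/241 160/289 -42400/69649 -3840/69649 7 -6 N
3 5/13 10/17 -215/442 45/442 7 -7 W
4 160/481 32/85 -14496/40885 896/40885 8 -7 S
final 8 -6 E

n=0: pose=(8,-7,S); sL=160/481, sR=32/85; mL=-14496/40885, mR=896/40885; mL+mR=-160/481 → advance -1; mR−mL=32/85 → turn +1·90°
n=1: pose=(8,-6,E); sL=80/153, sR=80/221; mL=-880/1989, mR=-160/1989; mL+mR=-80/153 → advance -1; mR−mL=80/221 → turn +1·90°
n=2: pose=(7,-6,N); sL=160/241, sR=160/289; mL=-42400/69649, mR=-3840/69649; mL+mR=-160/241 → advance -1; mR−mL=160/289 → turn +1·90°
n=3: pose=(7,-7,W); sL=5/13, sR=10/17; mL=-215/442, mR=45/442; mL+mR=-5/13 → advance -1; mR−mL=10/17 → turn +1·90°
n=4: pose=(8,-7,S); sL=160/481, sR=32/85; mL=-14496/40885, mR=896/40885; mL+mR=-160/481 → advance -1; mR−mL=32/85 → turn +1·90°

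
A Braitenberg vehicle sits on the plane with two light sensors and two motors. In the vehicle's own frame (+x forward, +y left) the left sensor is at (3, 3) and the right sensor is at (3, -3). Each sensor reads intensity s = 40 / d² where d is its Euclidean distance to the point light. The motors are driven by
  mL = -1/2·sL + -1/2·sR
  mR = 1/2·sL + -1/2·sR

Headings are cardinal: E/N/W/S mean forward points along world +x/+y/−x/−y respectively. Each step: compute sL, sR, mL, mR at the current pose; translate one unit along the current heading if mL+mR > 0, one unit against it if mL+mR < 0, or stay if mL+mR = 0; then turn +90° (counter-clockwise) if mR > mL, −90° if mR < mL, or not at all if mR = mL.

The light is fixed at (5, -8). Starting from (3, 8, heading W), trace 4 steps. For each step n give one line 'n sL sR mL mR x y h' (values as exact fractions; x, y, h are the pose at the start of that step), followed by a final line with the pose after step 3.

n=0: pose=(3,8,W); sL=20/97, sR=20/193; mL=-2900/18721, mR=960/18721; mL+mR=-20/193 → advance -1; mR−mL=20/97 → turn +1·90°
n=1: pose=(4,8,S); sL=40/173, sR=8/37; mL=-1432/6401, mR=48/6401; mL+mR=-8/37 → advance -1; mR−mL=40/173 → turn +1·90°
n=2: pose=(4,9,E); sL=10/101, sR=1/5; mL=-151/1010, mR=-51/1010; mL+mR=-1/5 → advance -1; mR−mL=10/101 → turn +1·90°
n=3: pose=(3,9,N); sL=8/85, sR=40/401; mL=-3304/34085, mR=-96/34085; mL+mR=-40/401 → advance -1; mR−mL=8/85 → turn +1·90°

0 20/97 20/193 -2900/18721 960/18721 3 8 W
1 40/173 8/37 -1432/6401 48/6401 4 8 S
2 10/101 1/5 -151/1010 -51/1010 4 9 E
3 8/85 40/401 -3304/34085 -96/34085 3 9 N
final 3 8 W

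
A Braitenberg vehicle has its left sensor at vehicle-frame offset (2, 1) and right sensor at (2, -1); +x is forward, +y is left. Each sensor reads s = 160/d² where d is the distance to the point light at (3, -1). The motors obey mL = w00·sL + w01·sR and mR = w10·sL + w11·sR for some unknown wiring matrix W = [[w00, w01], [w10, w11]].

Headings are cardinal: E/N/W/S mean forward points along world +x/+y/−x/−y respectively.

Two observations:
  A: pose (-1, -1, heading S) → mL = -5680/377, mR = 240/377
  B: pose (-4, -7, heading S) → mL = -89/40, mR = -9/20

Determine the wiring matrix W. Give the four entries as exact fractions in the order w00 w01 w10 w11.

-1 -1/2 1/2 -1

obs A: pose=(-1,-1,S) → sL=160/13, sR=160/29, mL=-5680/377, mR=240/377
obs B: pose=(-4,-7,S) → sL=8/5, sR=5/4, mL=-89/40, mR=-9/20
sensor matrix S = [[160/13, 160/29], [8/5, 5/4]]; det S = 2472/377
solve [mL_A; mL_B] = S·[w00; w01] and [mR_A; mR_B] = S·[w10; w11]:
  w00 = -1, w01 = -1/2, w10 = 1/2, w11 = -1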